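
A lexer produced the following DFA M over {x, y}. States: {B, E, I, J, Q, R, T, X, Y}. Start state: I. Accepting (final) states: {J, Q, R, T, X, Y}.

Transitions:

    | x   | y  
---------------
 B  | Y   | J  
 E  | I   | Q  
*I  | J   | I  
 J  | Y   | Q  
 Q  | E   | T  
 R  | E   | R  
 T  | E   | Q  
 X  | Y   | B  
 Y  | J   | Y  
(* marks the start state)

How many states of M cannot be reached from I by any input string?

No path from I leads to B, R, X; the other 6 states are all reachable.

3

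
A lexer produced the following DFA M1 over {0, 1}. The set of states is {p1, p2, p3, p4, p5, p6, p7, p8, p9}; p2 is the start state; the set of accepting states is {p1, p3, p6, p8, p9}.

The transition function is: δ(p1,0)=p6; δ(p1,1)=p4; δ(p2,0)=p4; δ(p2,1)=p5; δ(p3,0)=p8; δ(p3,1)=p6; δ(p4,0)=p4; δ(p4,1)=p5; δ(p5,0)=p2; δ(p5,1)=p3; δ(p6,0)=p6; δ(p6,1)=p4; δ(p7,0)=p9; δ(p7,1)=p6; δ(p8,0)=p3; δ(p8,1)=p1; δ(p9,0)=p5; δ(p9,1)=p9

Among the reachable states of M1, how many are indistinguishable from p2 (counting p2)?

2

First remove the unreachable states {p7,p9}; 7 states remain.
Initial partition by acceptance: {p1,p3,p6,p8} | {p2,p4,p5}.
Refine {p1,p3,p6,p8} on symbol 1: members go to different blocks, giving {p1,p6} and {p3,p8}.
On input 1, block {p2,p4,p5} splits into {p2,p4} and {p5}.
The partition is now stable with 4 blocks: {p1,p6} | {p2,p4} | {p3,p8} | {p5}.
State p2 belongs to the block {p2,p4}, which has 2 states.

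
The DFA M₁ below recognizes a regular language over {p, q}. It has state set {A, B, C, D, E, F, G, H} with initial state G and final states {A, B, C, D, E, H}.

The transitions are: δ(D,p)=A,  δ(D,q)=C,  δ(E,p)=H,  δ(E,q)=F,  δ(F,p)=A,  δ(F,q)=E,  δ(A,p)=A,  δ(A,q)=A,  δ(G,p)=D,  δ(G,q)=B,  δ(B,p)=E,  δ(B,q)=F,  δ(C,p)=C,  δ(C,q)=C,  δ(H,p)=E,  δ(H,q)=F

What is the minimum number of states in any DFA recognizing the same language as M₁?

All states are reachable from the start state.
Start with accepting vs non-accepting: {A,B,C,D,E,H} | {F,G}.
Refine {A,B,C,D,E,H} on symbol q: members go to different blocks, giving {A,C,D} and {B,E,H}.
Stable partition: {A,C,D} | {F,G} | {B,E,H} — 3 equivalence classes.

3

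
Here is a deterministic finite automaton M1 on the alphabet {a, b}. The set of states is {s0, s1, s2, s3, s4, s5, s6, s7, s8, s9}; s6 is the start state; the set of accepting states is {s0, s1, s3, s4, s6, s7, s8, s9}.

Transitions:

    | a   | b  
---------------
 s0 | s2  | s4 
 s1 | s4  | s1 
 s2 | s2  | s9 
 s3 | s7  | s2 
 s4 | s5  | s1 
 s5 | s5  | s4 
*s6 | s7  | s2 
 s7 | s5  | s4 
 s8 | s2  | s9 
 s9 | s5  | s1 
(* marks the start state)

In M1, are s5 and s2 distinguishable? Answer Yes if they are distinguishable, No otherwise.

Reachable states from the start: {s1,s2,s4,s5,s6,s7,s9}. Unreachable: {s0,s3,s8} — drop them.
P0 = {s1,s4,s6,s7,s9} | {s2,s5}.
On input a, block {s1,s4,s6,s7,s9} splits into {s4,s7,s9} and {s1,s6}.
On input b, block {s4,s7,s9} splits into {s4,s9} and {s7}.
On input a, block {s1,s6} splits into {s1} and {s6}.
No further refinement is possible. Final partition (5 blocks): {s4,s9} | {s2,s5} | {s1} | {s7} | {s6}.
s5 and s2 lie in the same block of the stable partition, so they are equivalent — no string distinguishes them.

No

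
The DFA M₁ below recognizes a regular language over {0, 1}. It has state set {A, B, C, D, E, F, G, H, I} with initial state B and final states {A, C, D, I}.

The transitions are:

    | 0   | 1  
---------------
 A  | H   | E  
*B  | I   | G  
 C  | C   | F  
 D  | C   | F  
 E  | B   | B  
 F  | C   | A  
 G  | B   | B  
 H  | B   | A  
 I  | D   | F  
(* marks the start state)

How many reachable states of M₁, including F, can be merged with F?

1

All states are reachable from the start state.
Initial partition by acceptance: {A,C,D,I} | {B,E,F,G,H}.
Refine {A,C,D,I} on symbol 0: members go to different blocks, giving {C,D,I} and {A}.
Refine {B,E,F,G,H} on symbol 0: members go to different blocks, giving {E,G,H} and {B,F}.
Refine {E,G,H} on symbol 1: members go to different blocks, giving {E,G} and {H}.
Split {B,F} by δ(·,1) → {B} and {F}.
The partition is now stable with 6 blocks: {C,D,I} | {E,G} | {A} | {B} | {H} | {F}.
State F belongs to the block {F}, which has 1 states.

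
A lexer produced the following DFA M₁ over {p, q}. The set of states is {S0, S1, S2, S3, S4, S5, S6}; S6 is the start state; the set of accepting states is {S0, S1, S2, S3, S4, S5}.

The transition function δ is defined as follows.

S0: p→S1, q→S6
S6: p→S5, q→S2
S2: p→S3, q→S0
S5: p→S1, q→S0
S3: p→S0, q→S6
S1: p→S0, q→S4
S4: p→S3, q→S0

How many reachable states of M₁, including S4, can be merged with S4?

2

All states are reachable from the start state.
Initial partition by acceptance: {S0,S1,S2,S3,S4,S5} | {S6}.
Refine {S0,S1,S2,S3,S4,S5} on symbol q: members go to different blocks, giving {S1,S2,S4,S5} and {S0,S3}.
Split {S1,S2,S4,S5} by δ(·,p) → {S1,S2,S4} and {S5}.
Refine {S1,S2,S4} on symbol q: members go to different blocks, giving {S2,S4} and {S1}.
Split {S0,S3} by δ(·,p) → {S0} and {S3}.
No further refinement is possible. Final partition (6 blocks): {S2,S4} | {S6} | {S0} | {S5} | {S1} | {S3}.
The equivalence class containing S4 is {S2,S4}, of size 2.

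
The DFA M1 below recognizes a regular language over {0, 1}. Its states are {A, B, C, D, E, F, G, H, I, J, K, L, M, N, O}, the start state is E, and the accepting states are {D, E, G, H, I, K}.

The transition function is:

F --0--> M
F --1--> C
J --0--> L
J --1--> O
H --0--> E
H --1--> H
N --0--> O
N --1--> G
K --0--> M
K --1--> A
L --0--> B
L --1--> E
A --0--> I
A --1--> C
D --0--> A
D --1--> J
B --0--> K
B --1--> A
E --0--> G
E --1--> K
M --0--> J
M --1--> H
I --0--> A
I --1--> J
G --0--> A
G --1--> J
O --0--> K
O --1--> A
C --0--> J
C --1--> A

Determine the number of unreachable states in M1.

3

No path from E leads to D, F, N; the other 12 states are all reachable.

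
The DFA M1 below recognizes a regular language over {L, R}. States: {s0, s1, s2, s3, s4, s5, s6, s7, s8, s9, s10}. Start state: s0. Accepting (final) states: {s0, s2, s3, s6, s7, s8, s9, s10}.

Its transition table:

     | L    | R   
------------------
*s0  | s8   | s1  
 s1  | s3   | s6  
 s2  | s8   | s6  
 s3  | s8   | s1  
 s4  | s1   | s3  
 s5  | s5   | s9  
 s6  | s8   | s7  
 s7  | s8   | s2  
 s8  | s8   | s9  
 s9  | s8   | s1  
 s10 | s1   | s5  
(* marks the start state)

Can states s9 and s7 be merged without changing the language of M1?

No

States {s4,s5,s10} cannot be reached from the start state, so discard them.
Start with accepting vs non-accepting: {s0,s2,s3,s6,s7,s8,s9} | {s1}.
On input R, block {s0,s2,s3,s6,s7,s8,s9} splits into {s2,s6,s7,s8} and {s0,s3,s9}.
Split {s2,s6,s7,s8} by δ(·,R) → {s2,s6,s7} and {s8}.
The partition is now stable with 4 blocks: {s2,s6,s7} | {s1} | {s0,s3,s9} | {s8}.
s9 and s7 end up in different blocks, so they are distinguishable. For instance, the string 'R' is accepted from only s7.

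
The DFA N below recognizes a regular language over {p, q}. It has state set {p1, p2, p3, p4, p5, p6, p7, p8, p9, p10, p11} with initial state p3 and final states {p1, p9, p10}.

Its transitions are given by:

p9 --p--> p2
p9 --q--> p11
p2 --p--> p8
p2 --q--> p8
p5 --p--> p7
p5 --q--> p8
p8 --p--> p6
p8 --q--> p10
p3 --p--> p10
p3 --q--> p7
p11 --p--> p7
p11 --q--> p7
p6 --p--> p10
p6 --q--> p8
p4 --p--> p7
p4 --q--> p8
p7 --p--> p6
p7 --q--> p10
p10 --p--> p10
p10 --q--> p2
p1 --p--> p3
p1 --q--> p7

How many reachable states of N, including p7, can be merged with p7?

Reachable states from the start: {p2,p3,p6,p7,p8,p10}. Unreachable: {p1,p4,p5,p9,p11} — drop them.
Start with accepting vs non-accepting: {p10} | {p2,p3,p6,p7,p8}.
Split {p2,p3,p6,p7,p8} by δ(·,p) → {p2,p7,p8} and {p3,p6}.
Refine {p2,p7,p8} on symbol p: members go to different blocks, giving {p7,p8} and {p2}.
Stable partition: {p10} | {p7,p8} | {p3,p6} | {p2} — 4 equivalence classes.
State p7 belongs to the block {p7,p8}, which has 2 states.

2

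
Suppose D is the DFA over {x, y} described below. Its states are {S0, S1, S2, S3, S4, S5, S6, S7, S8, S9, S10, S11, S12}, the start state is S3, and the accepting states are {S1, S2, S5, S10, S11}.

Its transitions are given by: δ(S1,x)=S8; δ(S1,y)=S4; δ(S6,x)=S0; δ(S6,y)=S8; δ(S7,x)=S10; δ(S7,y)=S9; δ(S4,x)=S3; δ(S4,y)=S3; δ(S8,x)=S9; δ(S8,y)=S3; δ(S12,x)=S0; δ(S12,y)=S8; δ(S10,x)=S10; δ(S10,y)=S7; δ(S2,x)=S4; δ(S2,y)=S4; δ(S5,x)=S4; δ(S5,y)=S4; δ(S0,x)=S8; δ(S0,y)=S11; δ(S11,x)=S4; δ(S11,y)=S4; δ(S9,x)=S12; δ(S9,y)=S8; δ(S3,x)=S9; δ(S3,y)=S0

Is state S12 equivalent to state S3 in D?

No

First remove the unreachable states {S1,S2,S5,S6,S7,S10}; 7 states remain.
Start with accepting vs non-accepting: {S11} | {S0,S3,S4,S8,S9,S12}.
Split {S0,S3,S4,S8,S9,S12} by δ(·,y) → {S3,S4,S8,S9,S12} and {S0}.
On input x, block {S3,S4,S8,S9,S12} splits into {S3,S4,S8,S9} and {S12}.
Split {S3,S4,S8,S9} by δ(·,x) → {S3,S4,S8} and {S9}.
On input x, block {S3,S4,S8} splits into {S3,S8} and {S4}.
Split {S3,S8} by δ(·,y) → {S3} and {S8}.
The partition is now stable with 7 blocks: {S11} | {S3} | {S0} | {S12} | {S9} | {S4} | {S8}.
S12 and S3 end up in different blocks, so they are distinguishable. For instance, the string 'xy' is accepted from only S12.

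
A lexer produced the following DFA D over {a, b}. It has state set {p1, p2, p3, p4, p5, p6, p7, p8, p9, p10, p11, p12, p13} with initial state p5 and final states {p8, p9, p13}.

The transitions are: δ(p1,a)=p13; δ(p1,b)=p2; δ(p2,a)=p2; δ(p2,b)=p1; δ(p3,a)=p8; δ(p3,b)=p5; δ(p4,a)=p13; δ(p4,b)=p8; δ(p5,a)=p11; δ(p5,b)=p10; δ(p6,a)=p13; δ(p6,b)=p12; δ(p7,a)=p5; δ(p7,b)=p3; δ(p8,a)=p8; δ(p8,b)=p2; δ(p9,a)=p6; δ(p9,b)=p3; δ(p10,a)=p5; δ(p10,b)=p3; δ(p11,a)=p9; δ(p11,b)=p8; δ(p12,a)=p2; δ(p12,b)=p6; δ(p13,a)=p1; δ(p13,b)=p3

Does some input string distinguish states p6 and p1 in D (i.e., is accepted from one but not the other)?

States {p4,p7} cannot be reached from the start state, so discard them.
Start with accepting vs non-accepting: {p8,p9,p13} | {p1,p2,p3,p5,p6,p10,p11,p12}.
On input a, block {p8,p9,p13} splits into {p9,p13} and {p8}.
On input a, block {p1,p2,p3,p5,p6,p10,p11,p12} splits into {p2,p5,p10,p12} and {p1,p6,p11} and {p3}.
Refine {p2,p5,p10,p12} on symbol a: members go to different blocks, giving {p2,p10,p12} and {p5}.
Refine {p2,p10,p12} on symbol a: members go to different blocks, giving {p2,p12} and {p10}.
Refine {p1,p6,p11} on symbol b: members go to different blocks, giving {p1,p6} and {p11}.
No further refinement is possible. Final partition (8 blocks): {p9,p13} | {p2,p12} | {p8} | {p1,p6} | {p3} | {p5} | {p10} | {p11}.
p6 and p1 lie in the same block of the stable partition, so they are equivalent — no string distinguishes them.

No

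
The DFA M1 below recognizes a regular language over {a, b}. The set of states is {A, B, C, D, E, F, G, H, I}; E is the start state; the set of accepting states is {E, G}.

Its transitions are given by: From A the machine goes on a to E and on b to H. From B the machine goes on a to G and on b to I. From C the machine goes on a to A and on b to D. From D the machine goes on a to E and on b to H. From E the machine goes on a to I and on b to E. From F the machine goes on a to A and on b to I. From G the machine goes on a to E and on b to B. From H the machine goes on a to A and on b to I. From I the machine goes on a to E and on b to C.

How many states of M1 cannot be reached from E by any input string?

BFS from E reaches {A, C, D, E, H, I}; the 3 state(s) B, F, G are never visited.

3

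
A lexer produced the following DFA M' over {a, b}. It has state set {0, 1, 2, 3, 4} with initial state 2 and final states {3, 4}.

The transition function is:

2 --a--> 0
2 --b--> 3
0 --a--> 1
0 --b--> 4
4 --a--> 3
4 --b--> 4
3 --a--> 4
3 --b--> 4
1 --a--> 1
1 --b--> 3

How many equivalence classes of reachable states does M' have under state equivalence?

2

Initial partition by acceptance: {3,4} | {0,1,2}.
No further refinement is possible. Final partition (2 blocks): {3,4} | {0,1,2}.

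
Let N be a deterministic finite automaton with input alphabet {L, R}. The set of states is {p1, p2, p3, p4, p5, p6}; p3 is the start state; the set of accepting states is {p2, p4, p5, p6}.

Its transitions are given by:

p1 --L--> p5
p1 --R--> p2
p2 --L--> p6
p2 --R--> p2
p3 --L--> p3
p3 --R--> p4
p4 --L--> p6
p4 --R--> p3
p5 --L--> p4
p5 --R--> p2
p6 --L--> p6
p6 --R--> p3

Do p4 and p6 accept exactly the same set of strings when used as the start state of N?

Yes

States {p1,p2,p5} cannot be reached from the start state, so discard them.
Initial partition by acceptance: {p4,p6} | {p3}.
No further refinement is possible. Final partition (2 blocks): {p4,p6} | {p3}.
p4 and p6 lie in the same block of the stable partition, so they are equivalent — no string distinguishes them.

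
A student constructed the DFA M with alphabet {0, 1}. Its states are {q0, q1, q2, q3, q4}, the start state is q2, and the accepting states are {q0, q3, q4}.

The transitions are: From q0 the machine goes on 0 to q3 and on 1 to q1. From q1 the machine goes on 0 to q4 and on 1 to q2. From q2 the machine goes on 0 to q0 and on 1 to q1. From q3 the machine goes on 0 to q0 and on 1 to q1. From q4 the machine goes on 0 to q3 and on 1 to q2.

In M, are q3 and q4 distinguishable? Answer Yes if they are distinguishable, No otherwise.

No

All states are reachable from the start state.
Start with accepting vs non-accepting: {q0,q3,q4} | {q1,q2}.
The partition is now stable with 2 blocks: {q0,q3,q4} | {q1,q2}.
q3 and q4 lie in the same block of the stable partition, so they are equivalent — no string distinguishes them.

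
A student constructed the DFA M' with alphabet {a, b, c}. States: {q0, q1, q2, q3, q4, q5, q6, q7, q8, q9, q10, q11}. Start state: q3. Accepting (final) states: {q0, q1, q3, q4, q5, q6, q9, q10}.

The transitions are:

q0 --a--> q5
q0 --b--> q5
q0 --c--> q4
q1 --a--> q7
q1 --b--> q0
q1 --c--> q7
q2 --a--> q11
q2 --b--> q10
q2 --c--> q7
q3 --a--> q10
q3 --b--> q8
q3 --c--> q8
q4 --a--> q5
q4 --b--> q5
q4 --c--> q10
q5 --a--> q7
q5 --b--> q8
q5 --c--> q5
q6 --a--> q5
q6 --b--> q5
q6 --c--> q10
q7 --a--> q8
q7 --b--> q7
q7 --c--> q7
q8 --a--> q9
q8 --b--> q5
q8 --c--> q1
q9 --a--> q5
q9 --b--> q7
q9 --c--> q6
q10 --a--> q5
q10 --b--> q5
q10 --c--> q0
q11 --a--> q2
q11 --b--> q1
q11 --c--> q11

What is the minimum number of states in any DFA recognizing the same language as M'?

First remove the unreachable states {q2,q11}; 10 states remain.
Start with accepting vs non-accepting: {q0,q1,q3,q4,q5,q6,q9,q10} | {q7,q8}.
Refine {q0,q1,q3,q4,q5,q6,q9,q10} on symbol a: members go to different blocks, giving {q0,q3,q4,q6,q9,q10} and {q1,q5}.
On input a, block {q0,q3,q4,q6,q9,q10} splits into {q0,q4,q6,q9,q10} and {q3}.
Split {q0,q4,q6,q9,q10} by δ(·,b) → {q0,q4,q6,q10} and {q9}.
Refine {q7,q8} on symbol a: members go to different blocks, giving {q7} and {q8}.
Refine {q1,q5} on symbol b: members go to different blocks, giving {q1} and {q5}.
The partition is now stable with 7 blocks: {q0,q4,q6,q10} | {q7} | {q1} | {q3} | {q9} | {q8} | {q5}.

7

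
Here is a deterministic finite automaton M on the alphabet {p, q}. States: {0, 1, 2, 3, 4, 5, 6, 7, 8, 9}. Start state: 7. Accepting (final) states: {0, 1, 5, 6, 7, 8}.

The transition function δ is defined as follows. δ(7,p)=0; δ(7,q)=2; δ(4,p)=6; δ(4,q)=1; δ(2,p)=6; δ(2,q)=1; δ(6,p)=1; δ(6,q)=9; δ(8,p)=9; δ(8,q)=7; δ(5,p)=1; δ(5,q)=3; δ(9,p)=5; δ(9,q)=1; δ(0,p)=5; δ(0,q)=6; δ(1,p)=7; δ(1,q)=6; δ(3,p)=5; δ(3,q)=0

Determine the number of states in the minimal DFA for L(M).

First remove the unreachable states {4,8}; 8 states remain.
Initial partition by acceptance: {0,1,5,6,7} | {2,3,9}.
Split {0,1,5,6,7} by δ(·,q) → {5,6,7} and {0,1}.
No further refinement is possible. Final partition (3 blocks): {5,6,7} | {2,3,9} | {0,1}.

3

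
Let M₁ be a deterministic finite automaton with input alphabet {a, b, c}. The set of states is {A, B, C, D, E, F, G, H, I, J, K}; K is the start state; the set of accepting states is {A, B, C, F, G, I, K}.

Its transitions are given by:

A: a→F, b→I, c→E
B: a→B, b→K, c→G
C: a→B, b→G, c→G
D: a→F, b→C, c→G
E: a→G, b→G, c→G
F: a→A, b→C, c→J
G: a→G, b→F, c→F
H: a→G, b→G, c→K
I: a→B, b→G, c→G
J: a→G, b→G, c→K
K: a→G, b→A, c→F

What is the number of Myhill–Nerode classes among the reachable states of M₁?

States {D,H} cannot be reached from the start state, so discard them.
Start with accepting vs non-accepting: {A,B,C,F,G,I,K} | {E,J}.
Refine {A,B,C,F,G,I,K} on symbol c: members go to different blocks, giving {B,C,G,I,K} and {A,F}.
Refine {B,C,G,I,K} on symbol b: members go to different blocks, giving {B,C,I} and {G,K}.
Stable partition: {B,C,I} | {E,J} | {A,F} | {G,K} — 4 equivalence classes.

4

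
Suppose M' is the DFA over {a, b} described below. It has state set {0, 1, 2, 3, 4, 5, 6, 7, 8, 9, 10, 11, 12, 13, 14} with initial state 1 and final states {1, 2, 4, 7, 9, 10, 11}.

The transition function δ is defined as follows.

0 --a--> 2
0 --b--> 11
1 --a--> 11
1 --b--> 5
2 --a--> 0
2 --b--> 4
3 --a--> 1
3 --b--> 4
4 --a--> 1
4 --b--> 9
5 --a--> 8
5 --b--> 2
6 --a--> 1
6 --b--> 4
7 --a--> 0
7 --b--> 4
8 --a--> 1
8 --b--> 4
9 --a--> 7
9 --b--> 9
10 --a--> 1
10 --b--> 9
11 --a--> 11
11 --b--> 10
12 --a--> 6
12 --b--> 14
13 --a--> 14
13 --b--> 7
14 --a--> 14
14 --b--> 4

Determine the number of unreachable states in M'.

5

BFS from 1 reaches {0, 1, 2, 4, 5, 7, 8, 9, 10, 11}; the 5 state(s) 3, 6, 12, 13, 14 are never visited.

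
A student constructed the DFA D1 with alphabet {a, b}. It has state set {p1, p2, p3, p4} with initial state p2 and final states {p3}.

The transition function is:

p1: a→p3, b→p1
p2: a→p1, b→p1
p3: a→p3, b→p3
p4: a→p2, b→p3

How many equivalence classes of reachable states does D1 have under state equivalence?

3

States {p4} cannot be reached from the start state, so discard them.
P0 = {p3} | {p1,p2}.
Split {p1,p2} by δ(·,a) → {p1} and {p2}.
No further refinement is possible. Final partition (3 blocks): {p3} | {p1} | {p2}.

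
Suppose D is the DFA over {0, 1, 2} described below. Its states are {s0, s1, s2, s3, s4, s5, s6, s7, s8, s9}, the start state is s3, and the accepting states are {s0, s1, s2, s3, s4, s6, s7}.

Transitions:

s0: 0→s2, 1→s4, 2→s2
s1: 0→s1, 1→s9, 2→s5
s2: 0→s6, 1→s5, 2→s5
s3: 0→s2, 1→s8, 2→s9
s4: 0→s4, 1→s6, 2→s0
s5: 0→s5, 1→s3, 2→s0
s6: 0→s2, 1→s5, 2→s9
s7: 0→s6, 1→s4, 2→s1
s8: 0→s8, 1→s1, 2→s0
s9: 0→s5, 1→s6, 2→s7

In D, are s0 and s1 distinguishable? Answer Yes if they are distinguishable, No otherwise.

Start with accepting vs non-accepting: {s0,s1,s2,s3,s4,s6,s7} | {s5,s8,s9}.
On input 1, block {s0,s1,s2,s3,s4,s6,s7} splits into {s1,s2,s3,s6} and {s0,s4,s7}.
Split {s0,s4,s7} by δ(·,0) → {s0,s7} and {s4}.
No further refinement is possible. Final partition (4 blocks): {s1,s2,s3,s6} | {s5,s8,s9} | {s0,s7} | {s4}.
s0 and s1 end up in different blocks, so they are distinguishable. For instance, the string '1' is accepted from only s0.

Yes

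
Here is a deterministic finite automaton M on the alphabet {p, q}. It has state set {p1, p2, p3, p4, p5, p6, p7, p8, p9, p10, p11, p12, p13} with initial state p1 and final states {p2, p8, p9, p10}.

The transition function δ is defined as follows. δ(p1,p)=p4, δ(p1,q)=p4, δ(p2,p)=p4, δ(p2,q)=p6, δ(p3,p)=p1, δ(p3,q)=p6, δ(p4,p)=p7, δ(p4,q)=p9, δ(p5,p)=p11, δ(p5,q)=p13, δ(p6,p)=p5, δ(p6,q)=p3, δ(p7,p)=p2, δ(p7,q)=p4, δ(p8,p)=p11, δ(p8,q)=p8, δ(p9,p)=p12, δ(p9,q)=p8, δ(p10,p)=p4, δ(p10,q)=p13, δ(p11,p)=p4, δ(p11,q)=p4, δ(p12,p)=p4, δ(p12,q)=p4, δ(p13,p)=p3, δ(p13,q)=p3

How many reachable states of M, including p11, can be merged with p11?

3

First remove the unreachable states {p10}; 12 states remain.
Start with accepting vs non-accepting: {p2,p8,p9} | {p1,p3,p4,p5,p6,p7,p11,p12,p13}.
Split {p2,p8,p9} by δ(·,q) → {p8,p9} and {p2}.
On input p, block {p1,p3,p4,p5,p6,p7,p11,p12,p13} splits into {p1,p3,p4,p5,p6,p11,p12,p13} and {p7}.
On input p, block {p1,p3,p4,p5,p6,p11,p12,p13} splits into {p1,p3,p5,p6,p11,p12,p13} and {p4}.
On input p, block {p1,p3,p5,p6,p11,p12,p13} splits into {p3,p5,p6,p13} and {p1,p11,p12}.
Refine {p3,p5,p6,p13} on symbol p: members go to different blocks, giving {p3,p5} and {p6,p13}.
Stable partition: {p8,p9} | {p3,p5} | {p2} | {p7} | {p4} | {p1,p11,p12} | {p6,p13} — 7 equivalence classes.
The equivalence class containing p11 is {p1,p11,p12}, of size 3.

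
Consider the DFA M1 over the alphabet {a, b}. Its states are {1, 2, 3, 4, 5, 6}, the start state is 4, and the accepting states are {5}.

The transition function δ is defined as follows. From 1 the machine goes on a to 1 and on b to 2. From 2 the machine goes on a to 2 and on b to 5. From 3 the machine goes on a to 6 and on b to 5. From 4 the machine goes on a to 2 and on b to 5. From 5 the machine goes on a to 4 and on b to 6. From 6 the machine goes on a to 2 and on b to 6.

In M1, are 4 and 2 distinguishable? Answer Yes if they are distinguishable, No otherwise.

No

First remove the unreachable states {1,3}; 4 states remain.
Start with accepting vs non-accepting: {5} | {2,4,6}.
Refine {2,4,6} on symbol b: members go to different blocks, giving {2,4} and {6}.
Stable partition: {5} | {2,4} | {6} — 3 equivalence classes.
4 and 2 lie in the same block of the stable partition, so they are equivalent — no string distinguishes them.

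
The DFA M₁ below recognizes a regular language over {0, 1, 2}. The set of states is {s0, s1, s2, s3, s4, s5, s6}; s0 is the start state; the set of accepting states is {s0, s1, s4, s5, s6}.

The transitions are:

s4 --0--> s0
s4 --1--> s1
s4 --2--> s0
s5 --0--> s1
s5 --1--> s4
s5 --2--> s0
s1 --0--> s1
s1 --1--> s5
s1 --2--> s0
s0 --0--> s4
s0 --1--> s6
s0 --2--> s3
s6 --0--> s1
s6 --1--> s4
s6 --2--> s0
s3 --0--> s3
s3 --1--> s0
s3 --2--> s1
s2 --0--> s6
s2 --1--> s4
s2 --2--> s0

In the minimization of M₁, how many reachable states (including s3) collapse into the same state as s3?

1

Reachable states from the start: {s0,s1,s3,s4,s5,s6}. Unreachable: {s2} — drop them.
P0 = {s0,s1,s4,s5,s6} | {s3}.
Refine {s0,s1,s4,s5,s6} on symbol 2: members go to different blocks, giving {s1,s4,s5,s6} and {s0}.
Split {s1,s4,s5,s6} by δ(·,0) → {s1,s5,s6} and {s4}.
Split {s1,s5,s6} by δ(·,1) → {s5,s6} and {s1}.
Stable partition: {s5,s6} | {s3} | {s0} | {s4} | {s1} — 5 equivalence classes.
The equivalence class containing s3 is {s3}, of size 1.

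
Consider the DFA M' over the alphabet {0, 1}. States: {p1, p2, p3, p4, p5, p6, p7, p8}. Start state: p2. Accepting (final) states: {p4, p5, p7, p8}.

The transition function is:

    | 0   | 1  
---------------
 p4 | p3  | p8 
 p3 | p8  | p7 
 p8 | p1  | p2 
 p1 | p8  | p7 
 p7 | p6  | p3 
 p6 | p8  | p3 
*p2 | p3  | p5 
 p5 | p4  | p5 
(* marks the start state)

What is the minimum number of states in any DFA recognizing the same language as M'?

7

Every state is reachable, so we keep all 8.
Start with accepting vs non-accepting: {p4,p5,p7,p8} | {p1,p2,p3,p6}.
Split {p4,p5,p7,p8} by δ(·,0) → {p4,p7,p8} and {p5}.
Split {p4,p7,p8} by δ(·,1) → {p7,p8} and {p4}.
Refine {p1,p2,p3,p6} on symbol 0: members go to different blocks, giving {p1,p3,p6} and {p2}.
Split {p7,p8} by δ(·,1) → {p7} and {p8}.
Refine {p1,p3,p6} on symbol 1: members go to different blocks, giving {p1,p3} and {p6}.
No further refinement is possible. Final partition (7 blocks): {p7} | {p1,p3} | {p5} | {p4} | {p2} | {p8} | {p6}.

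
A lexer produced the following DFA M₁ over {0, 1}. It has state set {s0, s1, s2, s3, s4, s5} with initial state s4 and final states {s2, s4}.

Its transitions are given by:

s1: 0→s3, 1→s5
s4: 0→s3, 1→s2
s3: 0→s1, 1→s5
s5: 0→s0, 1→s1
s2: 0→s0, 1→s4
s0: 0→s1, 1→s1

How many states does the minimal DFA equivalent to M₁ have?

2

All states are reachable from the start state.
P0 = {s2,s4} | {s0,s1,s3,s5}.
The partition is now stable with 2 blocks: {s2,s4} | {s0,s1,s3,s5}.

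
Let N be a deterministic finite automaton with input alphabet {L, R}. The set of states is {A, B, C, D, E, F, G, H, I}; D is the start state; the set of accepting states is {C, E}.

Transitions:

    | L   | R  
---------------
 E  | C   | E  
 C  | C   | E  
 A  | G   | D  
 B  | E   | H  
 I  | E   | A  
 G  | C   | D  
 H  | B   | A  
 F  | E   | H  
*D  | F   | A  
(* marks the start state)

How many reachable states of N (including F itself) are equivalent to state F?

3

States {I} cannot be reached from the start state, so discard them.
P0 = {C,E} | {A,B,D,F,G,H}.
Split {A,B,D,F,G,H} by δ(·,L) → {A,D,H} and {B,F,G}.
The partition is now stable with 3 blocks: {C,E} | {A,D,H} | {B,F,G}.
The equivalence class containing F is {B,F,G}, of size 3.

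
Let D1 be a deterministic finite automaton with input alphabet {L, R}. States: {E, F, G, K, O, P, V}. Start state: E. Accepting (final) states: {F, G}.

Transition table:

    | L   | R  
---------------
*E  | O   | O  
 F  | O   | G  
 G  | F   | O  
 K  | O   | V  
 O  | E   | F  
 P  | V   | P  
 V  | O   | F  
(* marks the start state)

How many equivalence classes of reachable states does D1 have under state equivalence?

4

States {K,P,V} cannot be reached from the start state, so discard them.
P0 = {F,G} | {E,O}.
On input L, block {F,G} splits into {F} and {G}.
Split {E,O} by δ(·,R) → {O} and {E}.
The partition is now stable with 4 blocks: {F} | {O} | {G} | {E}.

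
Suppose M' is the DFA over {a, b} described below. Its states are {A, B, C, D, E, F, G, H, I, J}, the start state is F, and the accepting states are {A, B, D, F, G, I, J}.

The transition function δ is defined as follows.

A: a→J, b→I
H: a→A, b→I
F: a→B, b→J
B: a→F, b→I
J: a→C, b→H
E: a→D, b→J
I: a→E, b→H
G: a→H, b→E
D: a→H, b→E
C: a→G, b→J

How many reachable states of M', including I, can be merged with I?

Every state is reachable, so we keep all 10.
Start with accepting vs non-accepting: {A,B,D,F,G,I,J} | {C,E,H}.
Split {A,B,D,F,G,I,J} by δ(·,a) → {D,G,I,J} and {A,B,F}.
Split {C,E,H} by δ(·,a) → {C,E} and {H}.
Refine {D,G,I,J} on symbol a: members go to different blocks, giving {D,G} and {I,J}.
Refine {A,B,F} on symbol a: members go to different blocks, giving {B,F} and {A}.
Stable partition: {D,G} | {C,E} | {B,F} | {H} | {I,J} | {A} — 6 equivalence classes.
The equivalence class containing I is {I,J}, of size 2.

2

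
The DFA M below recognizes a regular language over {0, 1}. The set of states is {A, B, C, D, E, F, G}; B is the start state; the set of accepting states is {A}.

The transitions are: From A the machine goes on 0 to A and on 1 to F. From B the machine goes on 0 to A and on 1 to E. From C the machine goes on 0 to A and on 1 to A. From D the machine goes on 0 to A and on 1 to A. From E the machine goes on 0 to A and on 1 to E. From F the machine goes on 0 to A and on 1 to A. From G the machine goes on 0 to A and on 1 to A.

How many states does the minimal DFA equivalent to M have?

First remove the unreachable states {C,D,G}; 4 states remain.
Initial partition by acceptance: {A} | {B,E,F}.
Split {B,E,F} by δ(·,1) → {B,E} and {F}.
The partition is now stable with 3 blocks: {A} | {B,E} | {F}.

3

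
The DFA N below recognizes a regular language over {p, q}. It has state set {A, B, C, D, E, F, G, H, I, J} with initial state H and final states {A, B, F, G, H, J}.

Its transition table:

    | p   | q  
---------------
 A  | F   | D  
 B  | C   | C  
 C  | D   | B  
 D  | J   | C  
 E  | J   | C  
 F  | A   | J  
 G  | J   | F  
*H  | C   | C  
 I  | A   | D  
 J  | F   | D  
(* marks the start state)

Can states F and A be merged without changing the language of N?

Reachable states from the start: {A,B,C,D,F,H,J}. Unreachable: {E,G,I} — drop them.
P0 = {A,B,F,H,J} | {C,D}.
Refine {A,B,F,H,J} on symbol p: members go to different blocks, giving {A,F,J} and {B,H}.
Split {A,F,J} by δ(·,q) → {A,J} and {F}.
Refine {C,D} on symbol p: members go to different blocks, giving {C} and {D}.
The partition is now stable with 5 blocks: {A,J} | {C} | {B,H} | {F} | {D}.
F and A end up in different blocks, so they are distinguishable. For instance, the string 'q' is accepted from only F.

No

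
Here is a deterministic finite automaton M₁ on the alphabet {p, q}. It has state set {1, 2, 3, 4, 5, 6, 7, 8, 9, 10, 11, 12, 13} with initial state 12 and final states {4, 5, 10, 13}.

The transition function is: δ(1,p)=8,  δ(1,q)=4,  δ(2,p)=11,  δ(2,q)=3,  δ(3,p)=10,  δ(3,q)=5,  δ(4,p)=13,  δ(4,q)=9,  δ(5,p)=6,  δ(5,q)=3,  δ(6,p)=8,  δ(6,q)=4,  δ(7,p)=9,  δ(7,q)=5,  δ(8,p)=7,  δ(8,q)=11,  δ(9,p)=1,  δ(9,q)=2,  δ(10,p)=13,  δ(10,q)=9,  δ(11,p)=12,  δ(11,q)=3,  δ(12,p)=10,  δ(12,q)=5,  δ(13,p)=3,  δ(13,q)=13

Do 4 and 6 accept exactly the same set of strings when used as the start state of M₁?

Every state is reachable, so we keep all 13.
P0 = {4,5,10,13} | {1,2,3,6,7,8,9,11,12}.
On input p, block {4,5,10,13} splits into {4,10} and {5,13}.
Refine {1,2,3,6,7,8,9,11,12} on symbol p: members go to different blocks, giving {1,2,6,7,8,9,11} and {3,12}.
Refine {1,2,6,7,8,9,11} on symbol p: members go to different blocks, giving {1,2,6,7,8,9} and {11}.
On input p, block {1,2,6,7,8,9} splits into {1,6,7,8,9} and {2}.
Split {1,6,7,8,9} by δ(·,q) → {1,6} and {7} and {8} and {9}.
Refine {5,13} on symbol p: members go to different blocks, giving {5} and {13}.
The partition is now stable with 10 blocks: {4,10} | {1,6} | {5} | {3,12} | {11} | {2} | {7} | {8} | {9} | {13}.
4 and 6 end up in different blocks, so they are distinguishable. For instance, the string 'ε' is accepted from only 4.

No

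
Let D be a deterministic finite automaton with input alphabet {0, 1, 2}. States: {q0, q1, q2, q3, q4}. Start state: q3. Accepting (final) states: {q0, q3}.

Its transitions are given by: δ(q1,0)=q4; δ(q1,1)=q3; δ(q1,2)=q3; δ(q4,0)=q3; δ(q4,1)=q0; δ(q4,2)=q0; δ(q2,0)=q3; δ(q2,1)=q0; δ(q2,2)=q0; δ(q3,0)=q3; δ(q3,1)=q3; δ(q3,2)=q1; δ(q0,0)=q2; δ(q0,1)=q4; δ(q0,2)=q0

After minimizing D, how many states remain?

4

All states are reachable from the start state.
Initial partition by acceptance: {q0,q3} | {q1,q2,q4}.
Refine {q0,q3} on symbol 0: members go to different blocks, giving {q0} and {q3}.
Refine {q1,q2,q4} on symbol 0: members go to different blocks, giving {q2,q4} and {q1}.
Stable partition: {q0} | {q2,q4} | {q3} | {q1} — 4 equivalence classes.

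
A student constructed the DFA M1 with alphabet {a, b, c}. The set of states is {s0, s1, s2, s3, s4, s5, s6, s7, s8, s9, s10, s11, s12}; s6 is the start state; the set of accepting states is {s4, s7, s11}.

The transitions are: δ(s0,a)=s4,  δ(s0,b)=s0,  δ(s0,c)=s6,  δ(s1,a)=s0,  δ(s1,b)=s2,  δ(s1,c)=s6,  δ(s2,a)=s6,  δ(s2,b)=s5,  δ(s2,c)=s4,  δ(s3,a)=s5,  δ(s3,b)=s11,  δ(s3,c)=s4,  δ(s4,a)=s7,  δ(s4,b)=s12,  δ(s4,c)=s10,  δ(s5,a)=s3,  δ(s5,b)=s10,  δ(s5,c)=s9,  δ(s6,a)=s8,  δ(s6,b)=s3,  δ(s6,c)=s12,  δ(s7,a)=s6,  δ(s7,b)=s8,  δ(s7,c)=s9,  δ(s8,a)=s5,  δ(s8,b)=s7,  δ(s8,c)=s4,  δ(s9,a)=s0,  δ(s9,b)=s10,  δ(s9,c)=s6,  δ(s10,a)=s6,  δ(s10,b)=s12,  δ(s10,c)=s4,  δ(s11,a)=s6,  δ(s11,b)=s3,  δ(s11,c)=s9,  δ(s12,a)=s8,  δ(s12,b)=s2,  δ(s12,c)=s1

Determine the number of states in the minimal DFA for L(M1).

Every state is reachable, so we keep all 13.
P0 = {s4,s7,s11} | {s0,s1,s2,s3,s5,s6,s8,s9,s10,s12}.
On input a, block {s4,s7,s11} splits into {s7,s11} and {s4}.
Split {s0,s1,s2,s3,s5,s6,s8,s9,s10,s12} by δ(·,a) → {s1,s2,s3,s5,s6,s8,s9,s10,s12} and {s0}.
Refine {s1,s2,s3,s5,s6,s8,s9,s10,s12} on symbol a: members go to different blocks, giving {s2,s3,s5,s6,s8,s10,s12} and {s1,s9}.
Split {s2,s3,s5,s6,s8,s10,s12} by δ(·,b) → {s2,s5,s6,s10,s12} and {s3,s8}.
Split {s2,s5,s6,s10,s12} by δ(·,a) → {s5,s6,s12} and {s2,s10}.
On input b, block {s5,s6,s12} splits into {s5,s12} and {s6}.
Stable partition: {s7,s11} | {s5,s12} | {s4} | {s0} | {s1,s9} | {s3,s8} | {s2,s10} | {s6} — 8 equivalence classes.

8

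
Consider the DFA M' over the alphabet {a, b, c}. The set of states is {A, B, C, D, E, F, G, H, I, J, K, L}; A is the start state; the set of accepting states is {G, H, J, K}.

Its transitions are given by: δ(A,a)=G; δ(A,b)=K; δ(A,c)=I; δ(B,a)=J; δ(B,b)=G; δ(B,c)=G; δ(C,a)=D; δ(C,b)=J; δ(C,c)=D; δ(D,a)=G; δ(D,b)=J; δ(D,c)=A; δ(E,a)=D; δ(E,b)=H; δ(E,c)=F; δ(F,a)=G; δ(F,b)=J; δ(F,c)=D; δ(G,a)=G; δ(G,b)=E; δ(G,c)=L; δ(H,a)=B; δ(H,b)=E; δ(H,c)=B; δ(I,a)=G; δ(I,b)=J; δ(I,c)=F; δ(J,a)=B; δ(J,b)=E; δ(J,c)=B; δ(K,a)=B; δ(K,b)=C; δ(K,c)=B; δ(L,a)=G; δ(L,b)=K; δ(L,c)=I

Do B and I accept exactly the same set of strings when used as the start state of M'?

No

Every state is reachable, so we keep all 12.
P0 = {G,H,J,K} | {A,B,C,D,E,F,I,L}.
On input a, block {G,H,J,K} splits into {H,J,K} and {G}.
Refine {A,B,C,D,E,F,I,L} on symbol a: members go to different blocks, giving {A,D,F,I,L} and {C,E} and {B}.
Stable partition: {H,J,K} | {A,D,F,I,L} | {G} | {C,E} | {B} — 5 equivalence classes.
B and I end up in different blocks, so they are distinguishable. For instance, the string 'c' is accepted from only B.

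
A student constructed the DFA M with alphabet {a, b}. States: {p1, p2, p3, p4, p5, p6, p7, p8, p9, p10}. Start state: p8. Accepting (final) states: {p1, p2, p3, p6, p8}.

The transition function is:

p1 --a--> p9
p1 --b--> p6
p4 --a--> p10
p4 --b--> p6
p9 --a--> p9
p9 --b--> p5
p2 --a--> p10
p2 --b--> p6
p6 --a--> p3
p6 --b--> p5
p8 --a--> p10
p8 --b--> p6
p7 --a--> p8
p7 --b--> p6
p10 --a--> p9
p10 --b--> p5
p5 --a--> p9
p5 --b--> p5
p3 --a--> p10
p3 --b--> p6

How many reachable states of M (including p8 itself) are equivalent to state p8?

2

First remove the unreachable states {p1,p2,p4,p7}; 6 states remain.
P0 = {p3,p6,p8} | {p5,p9,p10}.
Split {p3,p6,p8} by δ(·,a) → {p3,p8} and {p6}.
Stable partition: {p3,p8} | {p5,p9,p10} | {p6} — 3 equivalence classes.
The equivalence class containing p8 is {p3,p8}, of size 2.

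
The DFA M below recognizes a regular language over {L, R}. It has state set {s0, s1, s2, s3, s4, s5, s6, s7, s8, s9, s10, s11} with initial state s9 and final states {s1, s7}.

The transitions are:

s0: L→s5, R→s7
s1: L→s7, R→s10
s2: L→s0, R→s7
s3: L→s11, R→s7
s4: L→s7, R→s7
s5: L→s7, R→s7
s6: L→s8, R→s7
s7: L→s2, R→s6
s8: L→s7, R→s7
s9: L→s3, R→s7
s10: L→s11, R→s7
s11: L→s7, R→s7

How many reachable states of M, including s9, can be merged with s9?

First remove the unreachable states {s1,s4,s10}; 9 states remain.
Initial partition by acceptance: {s7} | {s0,s2,s3,s5,s6,s8,s9,s11}.
On input L, block {s0,s2,s3,s5,s6,s8,s9,s11} splits into {s0,s2,s3,s6,s9} and {s5,s8,s11}.
On input L, block {s0,s2,s3,s6,s9} splits into {s0,s3,s6} and {s2,s9}.
Stable partition: {s7} | {s0,s3,s6} | {s5,s8,s11} | {s2,s9} — 4 equivalence classes.
State s9 belongs to the block {s2,s9}, which has 2 states.

2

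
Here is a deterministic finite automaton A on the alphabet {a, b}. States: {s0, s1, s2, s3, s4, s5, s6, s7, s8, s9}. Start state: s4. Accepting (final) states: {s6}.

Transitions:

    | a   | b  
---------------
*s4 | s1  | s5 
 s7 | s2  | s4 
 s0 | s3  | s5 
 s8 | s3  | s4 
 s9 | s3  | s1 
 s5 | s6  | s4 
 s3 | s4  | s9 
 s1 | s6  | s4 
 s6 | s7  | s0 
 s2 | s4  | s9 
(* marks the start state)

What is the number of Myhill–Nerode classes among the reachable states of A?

6

Reachable states from the start: {s0,s1,s2,s3,s4,s5,s6,s7,s9}. Unreachable: {s8} — drop them.
Initial partition by acceptance: {s6} | {s0,s1,s2,s3,s4,s5,s7,s9}.
Refine {s0,s1,s2,s3,s4,s5,s7,s9} on symbol a: members go to different blocks, giving {s0,s2,s3,s4,s7,s9} and {s1,s5}.
Refine {s0,s2,s3,s4,s7,s9} on symbol a: members go to different blocks, giving {s0,s2,s3,s7,s9} and {s4}.
Refine {s0,s2,s3,s7,s9} on symbol a: members go to different blocks, giving {s0,s7,s9} and {s2,s3}.
Split {s0,s7,s9} by δ(·,b) → {s0,s9} and {s7}.
The partition is now stable with 6 blocks: {s6} | {s0,s9} | {s1,s5} | {s4} | {s2,s3} | {s7}.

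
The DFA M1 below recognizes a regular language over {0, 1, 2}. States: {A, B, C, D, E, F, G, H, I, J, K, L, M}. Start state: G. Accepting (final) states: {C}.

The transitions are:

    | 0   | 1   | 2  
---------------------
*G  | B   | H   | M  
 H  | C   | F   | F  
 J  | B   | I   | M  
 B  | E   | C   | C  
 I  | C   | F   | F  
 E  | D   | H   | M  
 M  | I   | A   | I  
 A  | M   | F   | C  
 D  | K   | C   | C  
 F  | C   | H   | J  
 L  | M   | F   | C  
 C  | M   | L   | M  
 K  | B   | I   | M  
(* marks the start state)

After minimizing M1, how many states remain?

7

All states are reachable from the start state.
Start with accepting vs non-accepting: {C} | {A,B,D,E,F,G,H,I,J,K,L,M}.
On input 0, block {A,B,D,E,F,G,H,I,J,K,L,M} splits into {A,B,D,E,G,J,K,L,M} and {F,H,I}.
Refine {A,B,D,E,G,J,K,L,M} on symbol 0: members go to different blocks, giving {A,B,D,E,G,J,K,L} and {M}.
On input 0, block {A,B,D,E,G,J,K,L} splits into {B,D,E,G,J,K} and {A,L}.
Refine {B,D,E,G,J,K} on symbol 1: members go to different blocks, giving {E,G,J,K} and {B,D}.
On input 2, block {F,H,I} splits into {H,I} and {F}.
The partition is now stable with 7 blocks: {C} | {E,G,J,K} | {H,I} | {M} | {A,L} | {B,D} | {F}.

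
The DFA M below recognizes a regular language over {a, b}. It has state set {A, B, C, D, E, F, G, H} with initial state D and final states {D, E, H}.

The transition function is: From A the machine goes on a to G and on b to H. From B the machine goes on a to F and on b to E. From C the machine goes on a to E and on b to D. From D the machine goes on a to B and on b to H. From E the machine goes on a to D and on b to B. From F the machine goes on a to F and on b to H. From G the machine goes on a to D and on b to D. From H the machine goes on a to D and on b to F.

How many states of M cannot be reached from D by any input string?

3

BFS from D reaches {B, D, E, F, H}; the 3 state(s) A, C, G are never visited.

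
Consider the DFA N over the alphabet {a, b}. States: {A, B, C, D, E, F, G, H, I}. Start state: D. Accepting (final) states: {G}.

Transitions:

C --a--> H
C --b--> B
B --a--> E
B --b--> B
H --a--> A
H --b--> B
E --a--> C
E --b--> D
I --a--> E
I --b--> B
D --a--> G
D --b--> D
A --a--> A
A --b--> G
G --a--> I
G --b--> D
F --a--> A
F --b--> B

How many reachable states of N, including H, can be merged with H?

First remove the unreachable states {F}; 8 states remain.
Start with accepting vs non-accepting: {G} | {A,B,C,D,E,H,I}.
On input a, block {A,B,C,D,E,H,I} splits into {A,B,C,E,H,I} and {D}.
Split {A,B,C,E,H,I} by δ(·,b) → {B,C,H,I} and {A} and {E}.
Refine {B,C,H,I} on symbol a: members go to different blocks, giving {B,I} and {C} and {H}.
No further refinement is possible. Final partition (7 blocks): {G} | {B,I} | {D} | {A} | {E} | {C} | {H}.
The equivalence class containing H is {H}, of size 1.

1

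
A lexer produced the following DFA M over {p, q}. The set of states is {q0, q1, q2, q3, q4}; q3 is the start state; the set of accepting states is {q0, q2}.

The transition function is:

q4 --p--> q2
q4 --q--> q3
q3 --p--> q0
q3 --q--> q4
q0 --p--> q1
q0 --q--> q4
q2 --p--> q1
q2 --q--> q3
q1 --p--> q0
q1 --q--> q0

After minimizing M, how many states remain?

All states are reachable from the start state.
Start with accepting vs non-accepting: {q0,q2} | {q1,q3,q4}.
Split {q1,q3,q4} by δ(·,q) → {q3,q4} and {q1}.
The partition is now stable with 3 blocks: {q0,q2} | {q3,q4} | {q1}.

3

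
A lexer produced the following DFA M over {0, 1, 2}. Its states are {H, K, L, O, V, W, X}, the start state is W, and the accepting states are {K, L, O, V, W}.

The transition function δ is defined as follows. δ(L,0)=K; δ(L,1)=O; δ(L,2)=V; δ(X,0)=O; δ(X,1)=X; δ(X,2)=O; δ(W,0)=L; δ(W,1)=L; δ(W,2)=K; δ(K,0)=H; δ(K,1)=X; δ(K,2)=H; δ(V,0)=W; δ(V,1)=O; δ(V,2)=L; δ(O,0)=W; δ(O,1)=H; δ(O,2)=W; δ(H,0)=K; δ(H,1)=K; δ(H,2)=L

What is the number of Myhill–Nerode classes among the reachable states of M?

Every state is reachable, so we keep all 7.
Initial partition by acceptance: {K,L,O,V,W} | {H,X}.
Split {K,L,O,V,W} by δ(·,0) → {L,O,V,W} and {K}.
On input 0, block {L,O,V,W} splits into {O,V,W} and {L}.
Split {O,V,W} by δ(·,0) → {O,V} and {W}.
Split {O,V} by δ(·,1) → {O} and {V}.
On input 0, block {H,X} splits into {H} and {X}.
The partition is now stable with 7 blocks: {O} | {H} | {K} | {L} | {W} | {V} | {X}.

7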